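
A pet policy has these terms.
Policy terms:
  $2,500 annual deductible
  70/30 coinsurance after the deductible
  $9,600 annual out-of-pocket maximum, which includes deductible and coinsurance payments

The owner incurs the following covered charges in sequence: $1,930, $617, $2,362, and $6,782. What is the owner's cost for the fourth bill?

$2,034.60

Claim 1 ($1,930): fully absorbed by the deductible. Cost to owner: $1,930. OOP to date $1,930.
Claim 2 ($617): $570 finishes the deductible; $47 goes to coinsurance; 30% of $47 = $14.10. Cost to owner: $584.10. OOP to date $2,514.10.
Claim 3 ($2,362): deductible met; 30% of $2,362 = $708.60. Cost to owner: $708.60. OOP to date $3,222.70.
Claim 4 ($6,782): deductible met; 30% of $6,782 = $2,034.60. Owner owes $2,034.60 (running OOP $5,257.30).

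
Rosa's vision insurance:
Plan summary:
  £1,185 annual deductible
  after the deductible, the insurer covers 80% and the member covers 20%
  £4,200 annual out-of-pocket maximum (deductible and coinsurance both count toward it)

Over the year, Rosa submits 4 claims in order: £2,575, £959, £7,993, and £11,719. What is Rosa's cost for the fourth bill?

Bill 1, £2,575: deductible takes £1,185, £1,390 remains; coinsurance £1,390 × 20% = £278. Member pays £1,463; OOP now £1,463.
Bill 2, £959: deductible met; 20% of £959 = £191.80. Cost to member: £191.80. OOP to date £1,654.80.
Bill 3, £7,993: deductible already satisfied, so member's share is 20% × £7,993 = £1,598.60. Member owes £1,598.60 (running OOP £3,253.40).
Bill 4, £11,719: deductible met; 20% of £11,719 = £2,343.80. Adding that to £3,253.40 gives £5,597.20, past the £4,200 cap; member pays only £4,200 − £3,253.40 = £946.60.

£946.60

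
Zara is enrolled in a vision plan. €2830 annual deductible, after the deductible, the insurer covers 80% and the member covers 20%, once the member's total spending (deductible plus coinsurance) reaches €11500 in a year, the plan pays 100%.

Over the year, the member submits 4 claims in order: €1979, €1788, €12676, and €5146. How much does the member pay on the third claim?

#1 (€1979): entire amount goes to the deductible. Member owes €1979 (running OOP €1979).
#2 (€1788): €851 finishes the deductible; €937 goes to coinsurance; member's 20% is €187.40. Member owes €1038.40 (running OOP €3017.40).
#3 (€12676): 20% coinsurance on €12676 = €2535.20. Member pays €2535.20; OOP now €5552.60.

€2535.20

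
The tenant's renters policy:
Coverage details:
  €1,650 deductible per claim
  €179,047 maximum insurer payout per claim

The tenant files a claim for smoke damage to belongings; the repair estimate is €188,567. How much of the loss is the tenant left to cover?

€9,520

After the deductible, €188,567 − €1,650 = €186,917 remains.
€186,917 exceeds the €179,047 limit, so the insurer pays the limit: €179,047.
Out of pocket: €188,567 − €179,047 = €9,520.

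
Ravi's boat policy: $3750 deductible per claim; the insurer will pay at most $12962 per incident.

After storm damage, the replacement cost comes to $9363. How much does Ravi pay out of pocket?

After the deductible, $9363 − $3750 = $5613 remains.
$5613 is within the $12962 limit, so the insurer pays $5613.
Owner's share is the uncovered remainder: $9363 − $5613 = $3750.

$3750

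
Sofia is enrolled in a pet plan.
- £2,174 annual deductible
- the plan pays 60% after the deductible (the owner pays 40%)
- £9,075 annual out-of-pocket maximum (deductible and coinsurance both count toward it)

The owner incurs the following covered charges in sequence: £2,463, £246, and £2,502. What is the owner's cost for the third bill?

Bill 1, £2,463: £2,174 to deductible, leaving £289; owner's 40% is £115.60. Owner pays £2,289.60; OOP now £2,289.60.
Bill 2, £246: deductible already satisfied, so owner's share is 40% × £246 = £98.40. Cost to owner: £98.40. OOP to date £2,388.
Bill 3, £2,502: deductible met; 40% of £2,502 = £1,000.80. Cost to owner: £1,000.80. OOP to date £3,388.80.

£1,000.80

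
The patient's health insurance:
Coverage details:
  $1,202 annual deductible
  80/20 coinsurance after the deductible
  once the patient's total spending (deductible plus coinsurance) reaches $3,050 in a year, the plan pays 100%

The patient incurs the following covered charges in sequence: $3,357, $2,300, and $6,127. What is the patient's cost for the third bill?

$957

Claim 1 ($3,357): deductible takes $1,202, $2,155 remains; patient's 20% is $431. Cost to patient: $1,633. OOP to date $1,633.
Claim 2 ($2,300): deductible met; 20% of $2,300 = $460. Patient pays $460; OOP now $2,093.
Claim 3 ($6,127): deductible met; 20% of $6,127 = $1,225.40. Adding that to $2,093 gives $3,318.40, past the $3,050 cap; patient pays only $3,050 − $2,093 = $957.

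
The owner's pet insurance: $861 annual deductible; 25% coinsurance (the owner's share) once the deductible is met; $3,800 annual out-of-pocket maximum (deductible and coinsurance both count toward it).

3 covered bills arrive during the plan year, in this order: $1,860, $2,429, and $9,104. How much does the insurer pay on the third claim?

Claim 1 — $1,860: $861 to deductible, leaving $999; 25% of $999 = $249.75. Cost to owner: $1,110.75. OOP to date $1,110.75. Plan pays $1,860 − $1,110.75 = $749.25.
Claim 2 — $2,429: 25% coinsurance on $2,429 = $607.25. Owner pays $607.25; OOP now $1,718. Insurer: $2,429 − $607.25 = $1,821.75.
Claim 3 — $9,104: deductible already satisfied, so owner's share is 25% × $9,104 = $2,276. Adding that to $1,718 gives $3,994, past the $3,800 cap; owner pays only $3,800 − $1,718 = $2,082. Insurer: $9,104 − $2,082 = $7,022.

$7,022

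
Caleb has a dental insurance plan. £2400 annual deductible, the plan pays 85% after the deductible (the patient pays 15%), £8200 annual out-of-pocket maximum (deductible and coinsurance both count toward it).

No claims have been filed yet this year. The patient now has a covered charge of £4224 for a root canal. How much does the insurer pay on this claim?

Deductible not yet touched, so the first £2400 of the bill goes to the deductible.
That leaves £4224 − £2400 = £1824 for coinsurance.
15% of £1824 = £273.60 falls to the patient.
That puts the patient's cost at £2400 + £273.60 = £2673.60 before any cap.
Total out-of-pocket so far would be £0 + £2673.60 = £2673.60, below the £8200 cap — no reduction.
Insurer pays the balance: £4224 − £2673.60 = £1550.40.

£1550.40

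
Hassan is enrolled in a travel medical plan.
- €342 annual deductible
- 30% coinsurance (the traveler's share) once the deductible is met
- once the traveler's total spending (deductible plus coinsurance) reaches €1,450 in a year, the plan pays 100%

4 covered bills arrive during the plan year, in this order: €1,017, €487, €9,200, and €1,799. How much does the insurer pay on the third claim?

Claim 1 — €1,017: deductible takes €342, €675 remains; traveler's 30% is €202.50. Traveler pays €544.50; OOP now €544.50. Insurer: €1,017 − €544.50 = €472.50.
Claim 2 — €487: 30% coinsurance on €487 = €146.10. Cost to traveler: €146.10. OOP to date €690.60. Insurer: €487 − €146.10 = €340.90.
Claim 3 — €9,200: deductible met; 30% of €9,200 = €2,760. OOP would hit €3,450.60 > €1,450, so the cap limits the traveler to €1,450 − €690.60 = €759.40. Insurer: €9,200 − €759.40 = €8,440.60.

€8,440.60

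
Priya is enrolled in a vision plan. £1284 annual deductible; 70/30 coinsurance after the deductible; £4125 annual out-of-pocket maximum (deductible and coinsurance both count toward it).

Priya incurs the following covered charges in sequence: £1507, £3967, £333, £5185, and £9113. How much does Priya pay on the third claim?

£99.90

Claim 1 (£1507): deductible takes £1284, £223 remains; 30% of £223 = £66.90. Cost to member: £1350.90. OOP to date £1350.90.
Claim 2 (£3967): deductible already satisfied, so member's share is 30% × £3967 = £1190.10. Member pays £1190.10; OOP now £2541.
Claim 3 (£333): 30% coinsurance on £333 = £99.90. Member owes £99.90 (running OOP £2640.90).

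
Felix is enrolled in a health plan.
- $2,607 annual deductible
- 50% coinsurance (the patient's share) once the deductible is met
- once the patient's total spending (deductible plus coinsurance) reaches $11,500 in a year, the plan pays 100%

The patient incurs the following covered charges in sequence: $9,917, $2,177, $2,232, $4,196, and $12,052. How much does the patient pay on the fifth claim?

$935.50

Claim 1 ($9,917): $2,607 to deductible, leaving $7,310; 50% of $7,310 = $3,655. Patient owes $6,262 (running OOP $6,262).
Claim 2 ($2,177): 50% coinsurance on $2,177 = $1,088.50. Cost to patient: $1,088.50. OOP to date $7,350.50.
Claim 3 ($2,232): 50% coinsurance on $2,232 = $1,116. Patient owes $1,116 (running OOP $8,466.50).
Claim 4 ($4,196): deductible met; 50% of $4,196 = $2,098. Patient pays $2,098; OOP now $10,564.50.
Claim 5 ($12,052): deductible already satisfied, so patient's share is 50% × $12,052 = $6,026. OOP would hit $16,590.50 > $11,500, so the cap limits the patient to $11,500 − $10,564.50 = $935.50.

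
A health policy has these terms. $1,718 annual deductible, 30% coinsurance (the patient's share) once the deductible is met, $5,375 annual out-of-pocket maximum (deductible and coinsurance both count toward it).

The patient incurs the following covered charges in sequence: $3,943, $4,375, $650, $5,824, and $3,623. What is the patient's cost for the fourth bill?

Claim 1 — $3,943: $1,718 finishes the deductible; $2,225 goes to coinsurance; patient's 30% is $667.50. Cost to patient: $2,385.50. OOP to date $2,385.50.
Claim 2 — $4,375: 30% coinsurance on $4,375 = $1,312.50. Patient pays $1,312.50; OOP now $3,698.
Claim 3 — $650: deductible met; 30% of $650 = $195. Patient pays $195; OOP now $3,893.
Claim 4 — $5,824: deductible already satisfied, so patient's share is 30% × $5,824 = $1,747.20. OOP would hit $5,640.20 > $5,375, so the cap limits the patient to $5,375 − $3,893 = $1,482.

$1,482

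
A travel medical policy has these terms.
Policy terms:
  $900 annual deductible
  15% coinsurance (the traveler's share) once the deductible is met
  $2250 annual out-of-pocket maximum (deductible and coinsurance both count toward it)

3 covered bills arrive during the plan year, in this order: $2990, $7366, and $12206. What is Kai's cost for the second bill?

$1036.50

Claim 1 — $2990: $900 finishes the deductible; $2090 goes to coinsurance; traveler's 15% is $313.50. Traveler owes $1213.50 (running OOP $1213.50).
Claim 2 — $7366: deductible already satisfied, so traveler's share is 15% × $7366 = $1104.90. OOP would hit $2318.40 > $2250, so the cap limits the traveler to $2250 − $1213.50 = $1036.50.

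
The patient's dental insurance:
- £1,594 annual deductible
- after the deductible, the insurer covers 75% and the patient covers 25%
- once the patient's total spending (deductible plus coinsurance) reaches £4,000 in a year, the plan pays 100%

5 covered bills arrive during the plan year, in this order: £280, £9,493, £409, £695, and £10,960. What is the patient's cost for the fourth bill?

Bill 1, £280: fully absorbed by the deductible. Patient pays £280; OOP now £280.
Bill 2, £9,493: deductible takes £1,314, £8,179 remains; 25% of £8,179 = £2,044.75. Patient owes £3,358.75 (running OOP £3,638.75).
Bill 3, £409: deductible met; 25% of £409 = £102.25. Cost to patient: £102.25. OOP to date £3,741.
Bill 4, £695: deductible already satisfied, so patient's share is 25% × £695 = £173.75. Patient owes £173.75 (running OOP £3,914.75).

£173.75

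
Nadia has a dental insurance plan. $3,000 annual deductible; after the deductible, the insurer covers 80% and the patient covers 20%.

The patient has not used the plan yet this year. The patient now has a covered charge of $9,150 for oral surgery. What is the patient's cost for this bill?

Deductible not yet touched, so the first $3,000 of the bill goes to the deductible.
After the $3,000 deductible portion, $9,150 − $3,000 = $6,150 is subject to coinsurance.
Coinsurance: $6,150 × 20% = $1,230.
Patient responsibility: $3,000 + $1,230 = $4,230.

$4,230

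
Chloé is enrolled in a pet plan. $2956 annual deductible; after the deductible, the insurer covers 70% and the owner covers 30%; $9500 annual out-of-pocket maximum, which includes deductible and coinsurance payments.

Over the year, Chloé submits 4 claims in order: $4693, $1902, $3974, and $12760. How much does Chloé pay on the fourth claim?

Claim 1 — $4693: deductible takes $2956, $1737 remains; owner's 30% is $521.10. Owner pays $3477.10; OOP now $3477.10.
Claim 2 — $1902: deductible already satisfied, so owner's share is 30% × $1902 = $570.60. Owner pays $570.60; OOP now $4047.70.
Claim 3 — $3974: 30% coinsurance on $3974 = $1192.20. Cost to owner: $1192.20. OOP to date $5239.90.
Claim 4 — $12760: deductible already satisfied, so owner's share is 30% × $12760 = $3828. Owner pays $3828; OOP now $9067.90.

$3828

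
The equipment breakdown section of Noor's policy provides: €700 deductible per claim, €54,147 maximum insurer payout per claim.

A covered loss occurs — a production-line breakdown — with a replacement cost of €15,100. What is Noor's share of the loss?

€700

Subtract the deductible: €15,100 − €700 = €14,400.
€14,400 ≤ €54,147, so the limit doesn't bind; insurer pays €14,400.
The business owner bears the rest of the original loss: €15,100 − €14,400 = €700.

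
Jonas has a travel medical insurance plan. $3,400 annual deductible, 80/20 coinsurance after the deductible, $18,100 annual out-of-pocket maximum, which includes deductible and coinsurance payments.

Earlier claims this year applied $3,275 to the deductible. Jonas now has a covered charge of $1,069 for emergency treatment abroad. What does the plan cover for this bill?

Remaining deductible: $3,400 − $3,275 = $125.
After the $125 deductible portion, $1,069 − $125 = $944 is subject to coinsurance.
20% of $944 = $188.80 falls to the traveler.
So the traveler owes $125 + $188.80 = $313.80 before any cap.
Year-to-date out-of-pocket becomes $3,275 + $313.80 = $3,588.80, still under the $18,100 maximum, so no cap applies.
The insurer covers the remainder: $1,069 − $313.80 = $755.20.

$755.20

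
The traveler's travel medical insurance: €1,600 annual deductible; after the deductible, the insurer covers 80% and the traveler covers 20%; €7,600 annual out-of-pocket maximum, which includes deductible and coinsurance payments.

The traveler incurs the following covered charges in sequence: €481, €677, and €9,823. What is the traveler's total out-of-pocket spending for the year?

€3,476.20

Bill 1, €481: entire amount goes to the deductible. Cost to traveler: €481. OOP to date €481.
Bill 2, €677: fully absorbed by the deductible. Traveler owes €677 (running OOP €1,158).
Bill 3, €9,823: €442 to deductible, leaving €9,381; traveler's 20% is €1,876.20. Traveler pays €2,318.20; OOP now €3,476.20.
Total paid by the traveler: €481 + €677 + €2,318.20 = €3,476.20.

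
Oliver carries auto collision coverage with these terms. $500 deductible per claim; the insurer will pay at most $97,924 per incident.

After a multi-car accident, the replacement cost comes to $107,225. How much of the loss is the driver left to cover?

Subtract the deductible: $107,225 − $500 = $106,725.
Since $106,725 > $97,924, the payout is capped at $97,924.
Driver's share is the uncovered remainder: $107,225 − $97,924 = $9,301.

$9,301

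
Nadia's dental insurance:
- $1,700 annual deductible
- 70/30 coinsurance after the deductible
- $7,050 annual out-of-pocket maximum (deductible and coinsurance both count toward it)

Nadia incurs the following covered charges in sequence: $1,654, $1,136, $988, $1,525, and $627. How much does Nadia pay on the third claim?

Bill 1, $1,654: entire amount goes to the deductible. Patient pays $1,654; OOP now $1,654.
Bill 2, $1,136: deductible takes $46, $1,090 remains; coinsurance $1,090 × 30% = $327. Patient owes $373 (running OOP $2,027).
Bill 3, $988: deductible met; 30% of $988 = $296.40. Patient owes $296.40 (running OOP $2,323.40).

$296.40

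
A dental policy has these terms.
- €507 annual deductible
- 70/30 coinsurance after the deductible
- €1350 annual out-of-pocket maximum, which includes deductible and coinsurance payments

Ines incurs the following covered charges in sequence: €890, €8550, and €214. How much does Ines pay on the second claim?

#1 (€890): €507 to deductible, leaving €383; coinsurance €383 × 30% = €114.90. Cost to patient: €621.90. OOP to date €621.90.
#2 (€8550): deductible met; 30% of €8550 = €2565. Adding that to €621.90 gives €3186.90, past the €1350 cap; patient pays only €1350 − €621.90 = €728.10.

€728.10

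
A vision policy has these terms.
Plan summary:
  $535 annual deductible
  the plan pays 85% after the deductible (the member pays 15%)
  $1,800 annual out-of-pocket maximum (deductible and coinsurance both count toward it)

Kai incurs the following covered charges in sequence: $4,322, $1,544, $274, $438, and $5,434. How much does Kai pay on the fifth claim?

$358.55

Claim 1 ($4,322): $535 finishes the deductible; $3,787 goes to coinsurance; coinsurance $3,787 × 15% = $568.05. Member owes $1,103.05 (running OOP $1,103.05).
Claim 2 ($1,544): 15% coinsurance on $1,544 = $231.60. Member owes $231.60 (running OOP $1,334.65).
Claim 3 ($274): 15% coinsurance on $274 = $41.10. Member owes $41.10 (running OOP $1,375.75).
Claim 4 ($438): 15% coinsurance on $438 = $65.70. Member pays $65.70; OOP now $1,441.45.
Claim 5 ($5,434): deductible met; 15% of $5,434 = $815.10. OOP would hit $2,256.55 > $1,800, so the cap limits the member to $1,800 − $1,441.45 = $358.55.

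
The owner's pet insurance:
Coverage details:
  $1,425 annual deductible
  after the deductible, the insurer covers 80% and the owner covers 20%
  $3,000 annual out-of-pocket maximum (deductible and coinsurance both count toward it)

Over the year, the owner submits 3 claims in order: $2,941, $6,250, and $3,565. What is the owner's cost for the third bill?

#1 ($2,941): deductible takes $1,425, $1,516 remains; coinsurance $1,516 × 20% = $303.20. Owner pays $1,728.20; OOP now $1,728.20.
#2 ($6,250): 20% coinsurance on $6,250 = $1,250. Owner pays $1,250; OOP now $2,978.20.
#3 ($3,565): deductible already satisfied, so owner's share is 20% × $3,565 = $713. That would push OOP to $3,691.20, over the $3,000 cap, so owner pays $3,000 − $2,978.20 = $21.80.

$21.80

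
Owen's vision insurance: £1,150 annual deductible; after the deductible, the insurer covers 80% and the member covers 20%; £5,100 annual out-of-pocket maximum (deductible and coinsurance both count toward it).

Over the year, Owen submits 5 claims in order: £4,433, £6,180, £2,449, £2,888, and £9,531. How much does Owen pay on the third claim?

£489.80

#1 (£4,433): £1,150 to deductible, leaving £3,283; coinsurance £3,283 × 20% = £656.60. Member pays £1,806.60; OOP now £1,806.60.
#2 (£6,180): deductible met; 20% of £6,180 = £1,236. Cost to member: £1,236. OOP to date £3,042.60.
#3 (£2,449): 20% coinsurance on £2,449 = £489.80. Cost to member: £489.80. OOP to date £3,532.40.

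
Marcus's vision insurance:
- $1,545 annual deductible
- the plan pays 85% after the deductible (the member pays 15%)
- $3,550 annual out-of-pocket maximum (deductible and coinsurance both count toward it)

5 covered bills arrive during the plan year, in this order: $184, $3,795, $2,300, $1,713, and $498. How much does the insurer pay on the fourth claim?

$1,456.05

Bill 1, $184: entire amount goes to the deductible. Member owes $184 (running OOP $184). Insurer: $184 − $184 = $0.
Bill 2, $3,795: $1,361 to deductible, leaving $2,434; member's 15% is $365.10. Member pays $1,726.10; OOP now $1,910.10. Insurer: $3,795 − $1,726.10 = $2,068.90.
Bill 3, $2,300: deductible met; 15% of $2,300 = $345. Member owes $345 (running OOP $2,255.10). Insurer: $2,300 − $345 = $1,955.
Bill 4, $1,713: 15% coinsurance on $1,713 = $256.95. Member pays $256.95; OOP now $2,512.05. Insurer: $1,713 − $256.95 = $1,456.05.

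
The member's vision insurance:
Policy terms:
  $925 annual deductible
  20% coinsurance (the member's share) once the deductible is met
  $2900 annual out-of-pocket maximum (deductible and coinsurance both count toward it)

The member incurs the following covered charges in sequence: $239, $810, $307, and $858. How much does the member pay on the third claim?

Claim 1 — $239: entire amount goes to the deductible. Member pays $239; OOP now $239.
Claim 2 — $810: $686 finishes the deductible; $124 goes to coinsurance; coinsurance $124 × 20% = $24.80. Member owes $710.80 (running OOP $949.80).
Claim 3 — $307: deductible met; 20% of $307 = $61.40. Cost to member: $61.40. OOP to date $1011.20.

$61.40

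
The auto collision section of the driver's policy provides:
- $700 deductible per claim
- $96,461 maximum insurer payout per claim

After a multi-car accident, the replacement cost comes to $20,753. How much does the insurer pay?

Less the $700 deductible: $20,753 − $700 = $20,053.
$20,053 is within the $96,461 limit, so the insurer pays $20,053.

$20,053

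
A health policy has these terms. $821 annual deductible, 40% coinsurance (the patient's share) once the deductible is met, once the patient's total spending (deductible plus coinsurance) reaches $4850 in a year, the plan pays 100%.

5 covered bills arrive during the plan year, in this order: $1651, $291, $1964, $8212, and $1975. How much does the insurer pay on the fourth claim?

#1 ($1651): $821 finishes the deductible; $830 goes to coinsurance; patient's 40% is $332. Patient pays $1153; OOP now $1153. Insurer: $1651 − $1153 = $498.
#2 ($291): deductible met; 40% of $291 = $116.40. Patient pays $116.40; OOP now $1269.40. Insurer: $291 − $116.40 = $174.60.
#3 ($1964): deductible already satisfied, so patient's share is 40% × $1964 = $785.60. Cost to patient: $785.60. OOP to date $2055. Plan pays $1964 − $785.60 = $1178.40.
#4 ($8212): 40% coinsurance on $8212 = $3284.80. OOP would hit $5339.80 > $4850, so the cap limits the patient to $4850 − $2055 = $2795. Insurer: $8212 − $2795 = $5417.

$5417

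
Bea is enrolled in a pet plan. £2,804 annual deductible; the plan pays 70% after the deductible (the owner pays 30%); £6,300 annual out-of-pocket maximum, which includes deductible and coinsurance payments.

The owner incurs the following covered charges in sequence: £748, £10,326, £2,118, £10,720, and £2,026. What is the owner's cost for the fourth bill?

£379.60

#1 (£748): fully absorbed by the deductible. Cost to owner: £748. OOP to date £748.
#2 (£10,326): £2,056 finishes the deductible; £8,270 goes to coinsurance; 30% of £8,270 = £2,481. Owner pays £4,537; OOP now £5,285.
#3 (£2,118): 30% coinsurance on £2,118 = £635.40. Owner pays £635.40; OOP now £5,920.40.
#4 (£10,720): deductible met; 30% of £10,720 = £3,216. Adding that to £5,920.40 gives £9,136.40, past the £6,300 cap; owner pays only £6,300 − £5,920.40 = £379.60.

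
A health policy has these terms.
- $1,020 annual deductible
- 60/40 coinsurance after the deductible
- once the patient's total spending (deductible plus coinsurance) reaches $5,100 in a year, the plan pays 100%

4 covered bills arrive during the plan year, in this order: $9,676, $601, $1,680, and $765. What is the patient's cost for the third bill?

#1 ($9,676): $1,020 finishes the deductible; $8,656 goes to coinsurance; 40% of $8,656 = $3,462.40. Patient pays $4,482.40; OOP now $4,482.40.
#2 ($601): 40% coinsurance on $601 = $240.40. Patient owes $240.40 (running OOP $4,722.80).
#3 ($1,680): 40% coinsurance on $1,680 = $672. That would push OOP to $5,394.80, over the $5,100 cap, so patient pays $5,100 − $4,722.80 = $377.20.

$377.20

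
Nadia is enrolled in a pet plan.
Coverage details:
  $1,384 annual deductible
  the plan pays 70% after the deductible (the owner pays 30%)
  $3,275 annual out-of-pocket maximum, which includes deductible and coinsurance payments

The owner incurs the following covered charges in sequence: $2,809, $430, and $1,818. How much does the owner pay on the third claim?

#1 ($2,809): deductible takes $1,384, $1,425 remains; owner's 30% is $427.50. Owner owes $1,811.50 (running OOP $1,811.50).
#2 ($430): deductible already satisfied, so owner's share is 30% × $430 = $129. Owner owes $129 (running OOP $1,940.50).
#3 ($1,818): deductible already satisfied, so owner's share is 30% × $1,818 = $545.40. Owner pays $545.40; OOP now $2,485.90.

$545.40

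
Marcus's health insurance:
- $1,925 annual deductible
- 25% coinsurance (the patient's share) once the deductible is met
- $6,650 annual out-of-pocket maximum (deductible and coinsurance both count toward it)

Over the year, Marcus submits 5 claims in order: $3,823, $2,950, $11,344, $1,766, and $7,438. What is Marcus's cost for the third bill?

$2,836

Bill 1, $3,823: $1,925 to deductible, leaving $1,898; coinsurance $1,898 × 25% = $474.50. Patient owes $2,399.50 (running OOP $2,399.50).
Bill 2, $2,950: 25% coinsurance on $2,950 = $737.50. Patient pays $737.50; OOP now $3,137.
Bill 3, $11,344: deductible already satisfied, so patient's share is 25% × $11,344 = $2,836. Cost to patient: $2,836. OOP to date $5,973.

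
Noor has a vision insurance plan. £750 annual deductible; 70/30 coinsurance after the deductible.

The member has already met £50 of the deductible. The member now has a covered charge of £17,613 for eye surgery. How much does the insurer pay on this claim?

£11,839.10

Remaining deductible: £750 − £50 = £700.
After the £700 deductible portion, £17,613 − £700 = £16,913 is subject to coinsurance.
Member's 30% share of £16,913 is £5,073.90.
So the member owes £700 + £5,073.90 = £5,773.90.
The insurer covers the remainder: £17,613 − £5,773.90 = £11,839.10.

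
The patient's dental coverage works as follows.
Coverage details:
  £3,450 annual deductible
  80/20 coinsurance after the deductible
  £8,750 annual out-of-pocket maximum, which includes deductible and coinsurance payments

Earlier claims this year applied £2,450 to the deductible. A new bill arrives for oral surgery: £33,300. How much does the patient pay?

£6,300

£2,450 of the £3,450 deductible is already met, leaving £1,000.
That leaves £33,300 − £1,000 = £32,300 for coinsurance.
Patient's 20% share of £32,300 is £6,460.
So the patient owes £1,000 + £6,460 = £7,460 before any cap.
Adding £7,460 to the £2,450 already spent would give £9,910, which exceeds the £8,750 cap; the patient pays just £8,750 − £2,450 = £6,300.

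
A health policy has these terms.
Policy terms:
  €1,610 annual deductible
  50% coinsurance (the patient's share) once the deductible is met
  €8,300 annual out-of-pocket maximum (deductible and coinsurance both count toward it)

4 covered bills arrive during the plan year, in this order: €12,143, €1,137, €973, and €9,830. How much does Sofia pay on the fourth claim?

Claim 1 — €12,143: deductible takes €1,610, €10,533 remains; 50% of €10,533 = €5,266.50. Cost to patient: €6,876.50. OOP to date €6,876.50.
Claim 2 — €1,137: deductible already satisfied, so patient's share is 50% × €1,137 = €568.50. Cost to patient: €568.50. OOP to date €7,445.
Claim 3 — €973: 50% coinsurance on €973 = €486.50. Patient owes €486.50 (running OOP €7,931.50).
Claim 4 — €9,830: deductible already satisfied, so patient's share is 50% × €9,830 = €4,915. OOP would hit €12,846.50 > €8,300, so the cap limits the patient to €8,300 − €7,931.50 = €368.50.

€368.50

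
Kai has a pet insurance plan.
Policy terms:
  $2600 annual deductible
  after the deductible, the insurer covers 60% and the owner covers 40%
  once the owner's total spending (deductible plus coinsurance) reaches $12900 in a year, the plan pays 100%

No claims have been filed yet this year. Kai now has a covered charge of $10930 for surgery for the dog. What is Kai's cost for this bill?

$5932

Nothing has been paid toward the $2600 deductible, so the first $2600 of this charge is applied there.
After the $2600 deductible portion, $10930 − $2600 = $8330 is subject to coinsurance.
Coinsurance: $8330 × 40% = $3332.
Owner responsibility before any cap: $2600 + $3332 = $5932.
Cumulative spending $0 + $5932 = $5932 stays under the $12900 maximum.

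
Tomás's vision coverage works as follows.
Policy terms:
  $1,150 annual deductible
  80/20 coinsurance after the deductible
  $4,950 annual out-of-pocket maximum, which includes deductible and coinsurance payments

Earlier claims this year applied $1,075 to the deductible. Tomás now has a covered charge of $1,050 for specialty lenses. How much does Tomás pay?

$270

Remaining deductible: $1,150 − $1,075 = $75.
After the $75 deductible portion, $1,050 − $75 = $975 is subject to coinsurance.
Member's 20% share of $975 is $195.
So the member owes $75 + $195 = $270 before any cap.
Total out-of-pocket so far would be $1,075 + $270 = $1,345, below the $4,950 cap — no reduction.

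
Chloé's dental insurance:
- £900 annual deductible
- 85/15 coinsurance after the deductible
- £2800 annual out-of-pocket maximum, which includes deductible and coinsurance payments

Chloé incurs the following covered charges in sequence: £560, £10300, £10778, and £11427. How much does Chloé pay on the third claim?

£406

Claim 1 (£560): fully absorbed by the deductible. Cost to patient: £560. OOP to date £560.
Claim 2 (£10300): deductible takes £340, £9960 remains; patient's 15% is £1494. Patient owes £1834 (running OOP £2394).
Claim 3 (£10778): deductible met; 15% of £10778 = £1616.70. OOP would hit £4010.70 > £2800, so the cap limits the patient to £2800 − £2394 = £406.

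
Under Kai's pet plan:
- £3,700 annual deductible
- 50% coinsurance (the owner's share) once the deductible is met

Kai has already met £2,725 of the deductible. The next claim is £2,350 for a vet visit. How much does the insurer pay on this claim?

Deductible still to meet: £3,700 − £2,725 = £975.
After the £975 deductible portion, £2,350 − £975 = £1,375 is subject to coinsurance.
Owner's 50% share of £1,375 is £687.50.
That puts the owner's cost at £975 + £687.50 = £1,662.50.
Insurer pays the balance: £2,350 − £1,662.50 = £687.50.

£687.50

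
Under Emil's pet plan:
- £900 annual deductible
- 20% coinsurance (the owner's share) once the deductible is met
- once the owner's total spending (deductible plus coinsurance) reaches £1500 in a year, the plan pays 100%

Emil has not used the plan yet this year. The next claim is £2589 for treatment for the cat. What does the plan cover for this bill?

Deductible not yet touched, so the first £900 of the bill goes to the deductible.
That leaves £2589 − £900 = £1689 for coinsurance.
20% of £1689 = £337.80 falls to the owner.
Owner responsibility before any cap: £900 + £337.80 = £1237.80.
Cumulative spending £0 + £1237.80 = £1237.80 stays under the £1500 maximum.
The plan picks up £2589 − £1237.80 = £1351.20.

£1351.20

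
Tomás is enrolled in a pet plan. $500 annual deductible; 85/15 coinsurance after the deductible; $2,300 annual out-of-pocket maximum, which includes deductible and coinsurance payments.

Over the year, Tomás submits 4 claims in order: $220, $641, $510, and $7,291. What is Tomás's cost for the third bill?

$76.50

#1 ($220): fully absorbed by the deductible. Owner owes $220 (running OOP $220).
#2 ($641): $280 finishes the deductible; $361 goes to coinsurance; coinsurance $361 × 15% = $54.15. Owner pays $334.15; OOP now $554.15.
#3 ($510): deductible met; 15% of $510 = $76.50. Cost to owner: $76.50. OOP to date $630.65.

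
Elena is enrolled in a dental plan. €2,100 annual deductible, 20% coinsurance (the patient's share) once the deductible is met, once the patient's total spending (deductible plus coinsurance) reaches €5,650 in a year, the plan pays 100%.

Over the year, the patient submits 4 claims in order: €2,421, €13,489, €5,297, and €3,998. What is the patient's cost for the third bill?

Bill 1, €2,421: deductible takes €2,100, €321 remains; coinsurance €321 × 20% = €64.20. Cost to patient: €2,164.20. OOP to date €2,164.20.
Bill 2, €13,489: deductible met; 20% of €13,489 = €2,697.80. Cost to patient: €2,697.80. OOP to date €4,862.
Bill 3, €5,297: deductible already satisfied, so patient's share is 20% × €5,297 = €1,059.40. That would push OOP to €5,921.40, over the €5,650 cap, so patient pays €5,650 − €4,862 = €788.

€788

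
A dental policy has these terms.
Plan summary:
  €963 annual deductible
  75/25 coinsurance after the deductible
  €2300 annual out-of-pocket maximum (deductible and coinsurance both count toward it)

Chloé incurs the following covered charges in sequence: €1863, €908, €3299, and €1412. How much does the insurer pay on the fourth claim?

€1351.75

#1 (€1863): €963 finishes the deductible; €900 goes to coinsurance; coinsurance €900 × 25% = €225. Cost to patient: €1188. OOP to date €1188. Insurer: €1863 − €1188 = €675.
#2 (€908): 25% coinsurance on €908 = €227. Cost to patient: €227. OOP to date €1415. Plan pays €908 − €227 = €681.
#3 (€3299): deductible met; 25% of €3299 = €824.75. Patient owes €824.75 (running OOP €2239.75). Plan pays €3299 − €824.75 = €2474.25.
#4 (€1412): 25% coinsurance on €1412 = €353. That would push OOP to €2592.75, over the €2300 cap, so patient pays €2300 − €2239.75 = €60.25. Insurer: €1412 − €60.25 = €1351.75.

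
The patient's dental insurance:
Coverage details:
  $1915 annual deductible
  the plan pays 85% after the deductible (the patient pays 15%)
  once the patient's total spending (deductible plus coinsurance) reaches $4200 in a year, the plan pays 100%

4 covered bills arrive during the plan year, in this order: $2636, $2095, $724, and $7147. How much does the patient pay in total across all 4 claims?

Bill 1, $2636: $1915 to deductible, leaving $721; coinsurance $721 × 15% = $108.15. Patient pays $2023.15; OOP now $2023.15.
Bill 2, $2095: deductible already satisfied, so patient's share is 15% × $2095 = $314.25. Patient pays $314.25; OOP now $2337.40.
Bill 3, $724: 15% coinsurance on $724 = $108.60. Cost to patient: $108.60. OOP to date $2446.
Bill 4, $7147: deductible already satisfied, so patient's share is 15% × $7147 = $1072.05. Cost to patient: $1072.05. OOP to date $3518.05.
Total paid by the patient: $2023.15 + $314.25 + $108.60 + $1072.05 = $3518.05.

$3518.05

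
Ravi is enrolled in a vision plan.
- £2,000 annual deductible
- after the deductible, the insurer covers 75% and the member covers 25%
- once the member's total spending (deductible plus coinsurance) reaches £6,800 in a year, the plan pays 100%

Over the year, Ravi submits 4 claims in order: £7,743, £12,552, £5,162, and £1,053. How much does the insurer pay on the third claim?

£4,935.75

Claim 1 — £7,743: £2,000 finishes the deductible; £5,743 goes to coinsurance; member's 25% is £1,435.75. Member pays £3,435.75; OOP now £3,435.75. Insurer: £7,743 − £3,435.75 = £4,307.25.
Claim 2 — £12,552: deductible already satisfied, so member's share is 25% × £12,552 = £3,138. Member owes £3,138 (running OOP £6,573.75). Plan pays £12,552 − £3,138 = £9,414.
Claim 3 — £5,162: deductible already satisfied, so member's share is 25% × £5,162 = £1,290.50. That would push OOP to £7,864.25, over the £6,800 cap, so member pays £6,800 − £6,573.75 = £226.25. Insurer: £5,162 − £226.25 = £4,935.75.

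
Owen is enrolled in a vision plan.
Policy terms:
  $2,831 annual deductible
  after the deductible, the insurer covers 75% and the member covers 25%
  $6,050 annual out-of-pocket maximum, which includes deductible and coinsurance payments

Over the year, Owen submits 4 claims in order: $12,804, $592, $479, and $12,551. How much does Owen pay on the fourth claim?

Claim 1 — $12,804: $2,831 finishes the deductible; $9,973 goes to coinsurance; coinsurance $9,973 × 25% = $2,493.25. Member pays $5,324.25; OOP now $5,324.25.
Claim 2 — $592: deductible met; 25% of $592 = $148. Member pays $148; OOP now $5,472.25.
Claim 3 — $479: deductible already satisfied, so member's share is 25% × $479 = $119.75. Member pays $119.75; OOP now $5,592.
Claim 4 — $12,551: deductible already satisfied, so member's share is 25% × $12,551 = $3,137.75. OOP would hit $8,729.75 > $6,050, so the cap limits the member to $6,050 − $5,592 = $458.

$458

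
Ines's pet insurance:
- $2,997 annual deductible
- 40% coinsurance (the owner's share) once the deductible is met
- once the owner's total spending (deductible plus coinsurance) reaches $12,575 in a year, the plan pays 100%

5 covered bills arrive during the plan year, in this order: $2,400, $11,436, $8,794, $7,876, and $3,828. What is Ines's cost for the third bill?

$3,517.60

Claim 1 ($2,400): fully absorbed by the deductible. Cost to owner: $2,400. OOP to date $2,400.
Claim 2 ($11,436): $597 to deductible, leaving $10,839; owner's 40% is $4,335.60. Owner pays $4,932.60; OOP now $7,332.60.
Claim 3 ($8,794): deductible already satisfied, so owner's share is 40% × $8,794 = $3,517.60. Cost to owner: $3,517.60. OOP to date $10,850.20.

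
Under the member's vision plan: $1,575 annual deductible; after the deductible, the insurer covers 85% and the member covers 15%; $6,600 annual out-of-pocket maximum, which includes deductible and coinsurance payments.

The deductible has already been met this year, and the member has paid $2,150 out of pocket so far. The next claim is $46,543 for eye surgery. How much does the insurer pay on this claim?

$42,093

With the deductible met, the entire $46,543 is subject to coinsurance.
Member's 15% share of $46,543 is $6,981.45.
That would bring total out-of-pocket to $9,131.45, past the $6,600 cap. The member is capped at $6,600 − $2,150 = $4,450 on this claim.
The insurer covers the remainder: $46,543 − $4,450 = $42,093.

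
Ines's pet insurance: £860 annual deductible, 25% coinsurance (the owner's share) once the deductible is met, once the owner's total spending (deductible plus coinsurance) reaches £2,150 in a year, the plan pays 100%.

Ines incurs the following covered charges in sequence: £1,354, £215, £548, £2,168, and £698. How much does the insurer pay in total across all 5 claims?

£3,092.25

Claim 1 — £1,354: £860 finishes the deductible; £494 goes to coinsurance; owner's 25% is £123.50. Owner owes £983.50 (running OOP £983.50). Plan pays £1,354 − £983.50 = £370.50.
Claim 2 — £215: deductible met; 25% of £215 = £53.75. Cost to owner: £53.75. OOP to date £1,037.25. Plan pays £215 − £53.75 = £161.25.
Claim 3 — £548: deductible already satisfied, so owner's share is 25% × £548 = £137. Cost to owner: £137. OOP to date £1,174.25. Insurer: £548 − £137 = £411.
Claim 4 — £2,168: deductible met; 25% of £2,168 = £542. Owner owes £542 (running OOP £1,716.25). Insurer: £2,168 − £542 = £1,626.
Claim 5 — £698: deductible already satisfied, so owner's share is 25% × £698 = £174.50. Owner pays £174.50; OOP now £1,890.75. Plan pays £698 − £174.50 = £523.50.
Insurer total: £370.50 + £161.25 + £411 + £1,626 + £523.50 = £3,092.25.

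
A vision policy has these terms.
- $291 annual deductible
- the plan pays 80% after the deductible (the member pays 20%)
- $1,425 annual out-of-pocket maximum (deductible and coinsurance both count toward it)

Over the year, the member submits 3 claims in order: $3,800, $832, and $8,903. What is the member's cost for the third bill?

Claim 1 ($3,800): $291 finishes the deductible; $3,509 goes to coinsurance; 20% of $3,509 = $701.80. Member owes $992.80 (running OOP $992.80).
Claim 2 ($832): 20% coinsurance on $832 = $166.40. Member owes $166.40 (running OOP $1,159.20).
Claim 3 ($8,903): 20% coinsurance on $8,903 = $1,780.60. Adding that to $1,159.20 gives $2,939.80, past the $1,425 cap; member pays only $1,425 − $1,159.20 = $265.80.

$265.80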